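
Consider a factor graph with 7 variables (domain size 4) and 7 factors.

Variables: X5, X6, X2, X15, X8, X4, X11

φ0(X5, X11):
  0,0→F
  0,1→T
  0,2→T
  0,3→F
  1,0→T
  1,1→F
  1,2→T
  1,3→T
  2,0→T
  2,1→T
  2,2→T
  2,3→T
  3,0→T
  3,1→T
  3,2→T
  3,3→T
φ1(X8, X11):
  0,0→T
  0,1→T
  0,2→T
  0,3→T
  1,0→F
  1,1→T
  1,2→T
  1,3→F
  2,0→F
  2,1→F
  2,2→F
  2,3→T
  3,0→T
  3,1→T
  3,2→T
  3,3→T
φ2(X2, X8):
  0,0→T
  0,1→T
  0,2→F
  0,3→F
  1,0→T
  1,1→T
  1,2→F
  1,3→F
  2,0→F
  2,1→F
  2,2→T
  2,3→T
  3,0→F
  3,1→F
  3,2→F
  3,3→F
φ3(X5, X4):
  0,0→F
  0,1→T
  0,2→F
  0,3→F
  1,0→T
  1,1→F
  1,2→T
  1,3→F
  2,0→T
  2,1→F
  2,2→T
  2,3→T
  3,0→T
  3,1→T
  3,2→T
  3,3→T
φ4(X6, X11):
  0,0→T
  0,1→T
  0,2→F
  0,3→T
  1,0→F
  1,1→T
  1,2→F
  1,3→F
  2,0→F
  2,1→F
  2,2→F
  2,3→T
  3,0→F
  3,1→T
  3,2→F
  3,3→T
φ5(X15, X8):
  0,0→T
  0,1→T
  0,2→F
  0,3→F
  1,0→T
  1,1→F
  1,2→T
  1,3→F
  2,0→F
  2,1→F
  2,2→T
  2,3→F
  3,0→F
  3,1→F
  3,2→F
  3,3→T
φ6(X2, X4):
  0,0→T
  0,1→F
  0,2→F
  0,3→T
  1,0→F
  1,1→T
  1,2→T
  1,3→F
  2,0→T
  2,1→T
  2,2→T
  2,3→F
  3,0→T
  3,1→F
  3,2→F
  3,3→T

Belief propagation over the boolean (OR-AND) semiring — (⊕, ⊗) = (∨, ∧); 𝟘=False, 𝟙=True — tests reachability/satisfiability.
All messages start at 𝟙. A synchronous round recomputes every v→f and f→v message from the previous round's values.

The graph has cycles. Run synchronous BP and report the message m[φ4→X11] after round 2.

message @ round 2 = [T, T, F, T]

init: all messages = 𝟙 over 4 values
r1 m[φ0→X5] = [T, T, T, T]
r1 m[φ0→X11] = [T, T, T, T]
r1 m[φ1→X8] = [T, T, T, T]
r1 m[φ1→X11] = [T, T, T, T]
r1 m[φ2→X2] = [T, T, T, F]
r1 m[φ2→X8] = [T, T, T, T]
r1 m[φ3→X5] = [T, T, T, T]
r1 m[φ3→X4] = [T, T, T, T]
r1 m[φ4→X6] = [T, T, T, T]
r1 m[φ4→X11] = [T, T, F, T]
r1 m[φ5→X15] = [T, T, T, T]
r1 m[φ5→X8] = [T, T, T, T]
r1 m[φ6→X2] = [T, T, T, T]
r1 m[φ6→X4] = [T, T, T, T]
r1 m[X5→φ0] = [T, T, T, T]
r1 m[X5→φ3] = [T, T, T, T]
r1 m[X6→φ4] = [T, T, T, T]
r1 m[X2→φ2] = [T, T, T, T]
r1 m[X2→φ6] = [T, T, T, T]
r1 m[X15→φ5] = [T, T, T, T]
r1 m[X8→φ1] = [T, T, T, T]
r1 m[X8→φ2] = [T, T, T, T]
r1 m[X8→φ5] = [T, T, T, T]
r1 m[X4→φ3] = [T, T, T, T]
r1 m[X4→φ6] = [T, T, T, T]
r1 m[X11→φ0] = [T, T, T, T]
r1 m[X11→φ1] = [T, T, T, T]
r1 m[X11→φ4] = [T, T, T, T]
r2 m[φ0→X5] = [T, T, T, T]
r2 m[φ0→X11] = [T, T, T, T]
r2 m[φ1→X8] = [T, T, T, T]
r2 m[φ1→X11] = [T, T, T, T]
r2 m[φ2→X2] = [T, T, T, F]
r2 m[φ2→X8] = [T, T, T, T]
r2 m[φ3→X5] = [T, T, T, T]
r2 m[φ3→X4] = [T, T, T, T]
r2 m[φ4→X6] = [T, T, T, T]
r2 m[φ4→X11] = [T, T, F, T]
r2 m[φ5→X15] = [T, T, T, T]
r2 m[φ5→X8] = [T, T, T, T]
r2 m[φ6→X2] = [T, T, T, T]
r2 m[φ6→X4] = [T, T, T, T]
r2 m[X5→φ0] = [T, T, T, T]
r2 m[X5→φ3] = [T, T, T, T]
r2 m[X6→φ4] = [T, T, T, T]
r2 m[X2→φ2] = [T, T, T, T]
r2 m[X2→φ6] = [T, T, T, F]
r2 m[X15→φ5] = [T, T, T, T]
r2 m[X8→φ1] = [T, T, T, T]
r2 m[X8→φ2] = [T, T, T, T]
r2 m[X8→φ5] = [T, T, T, T]
r2 m[X4→φ3] = [T, T, T, T]
r2 m[X4→φ6] = [T, T, T, T]
r2 m[X11→φ0] = [T, T, F, T]
r2 m[X11→φ1] = [T, T, F, T]
r2 m[X11→φ4] = [T, T, T, T]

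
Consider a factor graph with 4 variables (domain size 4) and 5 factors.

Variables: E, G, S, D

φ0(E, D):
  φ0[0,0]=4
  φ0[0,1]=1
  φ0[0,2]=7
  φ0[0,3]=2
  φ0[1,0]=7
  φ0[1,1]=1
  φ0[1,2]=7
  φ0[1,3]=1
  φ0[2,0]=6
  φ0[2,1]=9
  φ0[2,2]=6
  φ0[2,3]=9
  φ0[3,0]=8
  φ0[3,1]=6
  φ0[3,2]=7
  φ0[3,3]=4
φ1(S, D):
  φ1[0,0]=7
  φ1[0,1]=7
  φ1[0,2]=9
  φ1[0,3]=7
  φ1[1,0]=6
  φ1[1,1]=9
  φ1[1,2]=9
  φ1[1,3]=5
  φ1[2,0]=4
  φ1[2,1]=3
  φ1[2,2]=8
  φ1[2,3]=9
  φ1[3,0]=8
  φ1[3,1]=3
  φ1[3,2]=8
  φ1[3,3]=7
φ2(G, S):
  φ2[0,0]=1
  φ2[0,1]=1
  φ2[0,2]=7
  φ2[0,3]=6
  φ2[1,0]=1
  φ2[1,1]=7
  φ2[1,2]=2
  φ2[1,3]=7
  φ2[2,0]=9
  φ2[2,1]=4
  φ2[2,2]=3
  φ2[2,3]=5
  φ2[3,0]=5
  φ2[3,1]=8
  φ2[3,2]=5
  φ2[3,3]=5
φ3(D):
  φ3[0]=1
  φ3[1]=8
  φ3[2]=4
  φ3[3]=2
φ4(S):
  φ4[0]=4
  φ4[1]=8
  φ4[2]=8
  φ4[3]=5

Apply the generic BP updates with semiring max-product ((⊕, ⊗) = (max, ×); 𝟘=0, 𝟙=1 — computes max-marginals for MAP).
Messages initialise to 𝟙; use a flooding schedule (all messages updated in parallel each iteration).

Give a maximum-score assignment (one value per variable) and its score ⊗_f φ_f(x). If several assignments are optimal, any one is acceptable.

assignment: (E=2, G=3, S=1, D=1); score = 41472

init: all messages = 𝟙 over 4 values
r1 m[φ0→E] = [7, 7, 9, 8]
r1 m[φ0→D] = [8, 9, 7, 9]
r1 m[φ1→S] = [9, 9, 9, 8]
r1 m[φ1→D] = [8, 9, 9, 9]
r1 m[φ2→G] = [7, 7, 9, 8]
r1 m[φ2→S] = [9, 8, 7, 7]
r1 m[φ3→D] = [1, 8, 4, 2]
r1 m[φ4→S] = [4, 8, 8, 5]
r1 m[E→φ0] = [1, 1, 1, 1]
r1 m[G→φ2] = [1, 1, 1, 1]
r1 m[S→φ1] = [1, 1, 1, 1]
r1 m[S→φ2] = [1, 1, 1, 1]
r1 m[S→φ4] = [1, 1, 1, 1]
r1 m[D→φ0] = [1, 1, 1, 1]
r1 m[D→φ1] = [1, 1, 1, 1]
r1 m[D→φ3] = [1, 1, 1, 1]
r2 m[φ0→E] = [7, 7, 9, 8]
r2 m[φ0→D] = [8, 9, 7, 9]
r2 m[φ1→S] = [9, 9, 9, 8]
r2 m[φ1→D] = [8, 9, 9, 9]
r2 m[φ2→G] = [7, 7, 9, 8]
r2 m[φ2→S] = [9, 8, 7, 7]
r2 m[φ3→D] = [1, 8, 4, 2]
r2 m[φ4→S] = [4, 8, 8, 5]
r2 m[E→φ0] = [1, 1, 1, 1]
r2 m[G→φ2] = [1, 1, 1, 1]
r2 m[S→φ1] = [36, 64, 56, 35]
r2 m[S→φ2] = [36, 72, 72, 40]
r2 m[S→φ4] = [81, 72, 63, 56]
r2 m[D→φ0] = [8, 72, 36, 18]
r2 m[D→φ1] = [8, 72, 28, 18]
r2 m[D→φ3] = [64, 81, 63, 81]
r3 m[φ0→E] = [252, 252, 648, 432]
r3 m[φ0→D] = [8, 9, 7, 9]
r3 m[φ1→S] = [504, 648, 224, 224]
r3 m[φ1→D] = [384, 576, 576, 504]
r3 m[φ2→G] = [504, 504, 324, 576]
r3 m[φ2→S] = [9, 8, 7, 7]
r3 m[φ3→D] = [1, 8, 4, 2]
r3 m[φ4→S] = [4, 8, 8, 5]
r3 m[E→φ0] = [1, 1, 1, 1]
r3 m[G→φ2] = [1, 1, 1, 1]
r3 m[S→φ1] = [36, 64, 56, 35]
r3 m[S→φ2] = [36, 72, 72, 40]
r3 m[S→φ4] = [81, 72, 63, 56]
r3 m[D→φ0] = [8, 72, 36, 18]
r3 m[D→φ1] = [8, 72, 28, 18]
r3 m[D→φ3] = [64, 81, 63, 81]
r4 m[φ0→E] = [252, 252, 648, 432]
r4 m[φ0→D] = [8, 9, 7, 9]
r4 m[φ1→S] = [504, 648, 224, 224]
r4 m[φ1→D] = [384, 576, 576, 504]
r4 m[φ2→G] = [504, 504, 324, 576]
r4 m[φ2→S] = [9, 8, 7, 7]
r4 m[φ3→D] = [1, 8, 4, 2]
r4 m[φ4→S] = [4, 8, 8, 5]
r4 m[E→φ0] = [1, 1, 1, 1]
r4 m[G→φ2] = [1, 1, 1, 1]
r4 m[S→φ1] = [36, 64, 56, 35]
r4 m[S→φ2] = [2016, 5184, 1792, 1120]
r4 m[S→φ4] = [4536, 5184, 1568, 1568]
r4 m[D→φ0] = [384, 4608, 2304, 1008]
r4 m[D→φ1] = [8, 72, 28, 18]
r4 m[D→φ3] = [3072, 5184, 4032, 4536]
r5 m[φ0→E] = [16128, 16128, 41472, 27648]
r5 m[φ0→D] = [8, 9, 7, 9]
r5 m[φ1→S] = [504, 648, 224, 224]
r5 m[φ1→D] = [384, 576, 576, 504]
r5 m[φ2→G] = [12544, 36288, 20736, 41472]
r5 m[φ2→S] = [9, 8, 7, 7]
r5 m[φ3→D] = [1, 8, 4, 2]
r5 m[φ4→S] = [4, 8, 8, 5]
r5 m[E→φ0] = [1, 1, 1, 1]
r5 m[G→φ2] = [1, 1, 1, 1]
r5 m[S→φ1] = [36, 64, 56, 35]
r5 m[S→φ2] = [2016, 5184, 1792, 1120]
r5 m[S→φ4] = [4536, 5184, 1568, 1568]
r5 m[D→φ0] = [384, 4608, 2304, 1008]
r5 m[D→φ1] = [8, 72, 28, 18]
r5 m[D→φ3] = [3072, 5184, 4032, 4536]
r6 m[φ0→E] = [16128, 16128, 41472, 27648]
r6 m[φ0→D] = [8, 9, 7, 9]
r6 m[φ1→S] = [504, 648, 224, 224]
r6 m[φ1→D] = [384, 576, 576, 504]
r6 m[φ2→G] = [12544, 36288, 20736, 41472]
r6 m[φ2→S] = [9, 8, 7, 7]
r6 m[φ3→D] = [1, 8, 4, 2]
r6 m[φ4→S] = [4, 8, 8, 5]
r6 m[E→φ0] = [1, 1, 1, 1]
r6 m[G→φ2] = [1, 1, 1, 1]
r6 m[S→φ1] = [36, 64, 56, 35]
r6 m[S→φ2] = [2016, 5184, 1792, 1120]
r6 m[S→φ4] = [4536, 5184, 1568, 1568]
r6 m[D→φ0] = [384, 4608, 2304, 1008]
r6 m[D→φ1] = [8, 72, 28, 18]
r6 m[D→φ3] = [3072, 5184, 4032, 4536]
fixed point reached at round 6
traceback from E: (E=2, G=3, S=1, D=1), score=41472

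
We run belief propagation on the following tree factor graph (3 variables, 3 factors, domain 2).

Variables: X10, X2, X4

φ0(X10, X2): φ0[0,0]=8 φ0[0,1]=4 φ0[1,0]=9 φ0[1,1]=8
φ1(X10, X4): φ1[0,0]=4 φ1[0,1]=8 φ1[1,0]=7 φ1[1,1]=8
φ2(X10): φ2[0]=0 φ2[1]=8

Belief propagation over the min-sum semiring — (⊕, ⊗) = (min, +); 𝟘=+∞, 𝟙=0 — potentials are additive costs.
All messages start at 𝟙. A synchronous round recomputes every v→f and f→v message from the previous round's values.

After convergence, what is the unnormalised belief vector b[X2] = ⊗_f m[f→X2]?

b[X2] = [12, 8]

init: all messages = 𝟙 over 2 values
r1 m[φ0→X10] = [4, 8]
r1 m[φ0→X2] = [8, 4]
r1 m[φ1→X10] = [4, 7]
r1 m[φ1→X4] = [4, 8]
r1 m[φ2→X10] = [0, 8]
r1 m[X10→φ0] = [0, 0]
r1 m[X10→φ1] = [0, 0]
r1 m[X10→φ2] = [0, 0]
r1 m[X2→φ0] = [0, 0]
r1 m[X4→φ1] = [0, 0]
r2 m[φ0→X10] = [4, 8]
r2 m[φ0→X2] = [8, 4]
r2 m[φ1→X10] = [4, 7]
r2 m[φ1→X4] = [4, 8]
r2 m[φ2→X10] = [0, 8]
r2 m[X10→φ0] = [4, 15]
r2 m[X10→φ1] = [4, 16]
r2 m[X10→φ2] = [8, 15]
r2 m[X2→φ0] = [0, 0]
r2 m[X4→φ1] = [0, 0]
r3 m[φ0→X10] = [4, 8]
r3 m[φ0→X2] = [12, 8]
r3 m[φ1→X10] = [4, 7]
r3 m[φ1→X4] = [8, 12]
r3 m[φ2→X10] = [0, 8]
r3 m[X10→φ0] = [4, 15]
r3 m[X10→φ1] = [4, 16]
r3 m[X10→φ2] = [8, 15]
r3 m[X2→φ0] = [0, 0]
r3 m[X4→φ1] = [0, 0]
r4 m[φ0→X10] = [4, 8]
r4 m[φ0→X2] = [12, 8]
r4 m[φ1→X10] = [4, 7]
r4 m[φ1→X4] = [8, 12]
r4 m[φ2→X10] = [0, 8]
r4 m[X10→φ0] = [4, 15]
r4 m[X10→φ1] = [4, 16]
r4 m[X10→φ2] = [8, 15]
r4 m[X2→φ0] = [0, 0]
r4 m[X4→φ1] = [0, 0]
fixed point reached at round 4
b[X2] = ⊗ incoming = [12, 8]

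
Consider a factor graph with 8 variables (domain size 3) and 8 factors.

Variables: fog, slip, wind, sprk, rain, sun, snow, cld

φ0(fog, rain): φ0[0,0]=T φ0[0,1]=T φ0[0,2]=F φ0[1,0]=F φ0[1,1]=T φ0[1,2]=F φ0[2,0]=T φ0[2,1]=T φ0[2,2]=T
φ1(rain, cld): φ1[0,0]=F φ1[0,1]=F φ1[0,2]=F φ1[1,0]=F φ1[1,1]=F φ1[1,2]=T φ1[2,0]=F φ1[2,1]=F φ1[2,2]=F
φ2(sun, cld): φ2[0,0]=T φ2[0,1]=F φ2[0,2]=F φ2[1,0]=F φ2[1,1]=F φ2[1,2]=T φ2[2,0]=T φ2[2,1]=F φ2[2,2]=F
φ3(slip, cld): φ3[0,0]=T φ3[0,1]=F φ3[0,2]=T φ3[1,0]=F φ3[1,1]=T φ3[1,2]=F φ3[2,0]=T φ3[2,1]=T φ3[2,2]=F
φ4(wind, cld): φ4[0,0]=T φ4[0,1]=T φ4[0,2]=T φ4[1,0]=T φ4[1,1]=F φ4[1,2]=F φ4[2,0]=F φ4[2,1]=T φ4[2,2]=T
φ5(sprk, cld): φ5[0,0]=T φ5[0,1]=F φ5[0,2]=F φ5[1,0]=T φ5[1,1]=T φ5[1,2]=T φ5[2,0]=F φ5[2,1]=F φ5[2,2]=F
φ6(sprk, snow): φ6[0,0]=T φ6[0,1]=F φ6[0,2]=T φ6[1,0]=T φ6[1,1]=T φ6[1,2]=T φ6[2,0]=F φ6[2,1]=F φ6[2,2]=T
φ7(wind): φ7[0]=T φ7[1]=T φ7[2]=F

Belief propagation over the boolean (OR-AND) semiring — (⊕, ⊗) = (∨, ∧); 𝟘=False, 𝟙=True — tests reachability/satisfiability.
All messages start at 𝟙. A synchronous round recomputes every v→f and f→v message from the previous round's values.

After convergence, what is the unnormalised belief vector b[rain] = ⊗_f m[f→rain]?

b[rain] = [F, T, F]

init: all messages = 𝟙 over 3 values
r1 m[φ0→fog] = [T, T, T]
r1 m[φ0→rain] = [T, T, T]
r1 m[φ1→rain] = [F, T, F]
r1 m[φ1→cld] = [F, F, T]
r1 m[φ2→sun] = [T, T, T]
r1 m[φ2→cld] = [T, F, T]
r1 m[φ3→slip] = [T, T, T]
r1 m[φ3→cld] = [T, T, T]
r1 m[φ4→wind] = [T, T, T]
r1 m[φ4→cld] = [T, T, T]
r1 m[φ5→sprk] = [T, T, F]
r1 m[φ5→cld] = [T, T, T]
r1 m[φ6→sprk] = [T, T, T]
r1 m[φ6→snow] = [T, T, T]
r1 m[φ7→wind] = [T, T, F]
r1 m[fog→φ0] = [T, T, T]
r1 m[slip→φ3] = [T, T, T]
r1 m[wind→φ4] = [T, T, T]
r1 m[wind→φ7] = [T, T, T]
r1 m[sprk→φ5] = [T, T, T]
r1 m[sprk→φ6] = [T, T, T]
r1 m[rain→φ0] = [T, T, T]
r1 m[rain→φ1] = [T, T, T]
r1 m[sun→φ2] = [T, T, T]
r1 m[snow→φ6] = [T, T, T]
r1 m[cld→φ1] = [T, T, T]
r1 m[cld→φ2] = [T, T, T]
r1 m[cld→φ3] = [T, T, T]
r1 m[cld→φ4] = [T, T, T]
r1 m[cld→φ5] = [T, T, T]
r2 m[φ0→fog] = [T, T, T]
r2 m[φ0→rain] = [T, T, T]
r2 m[φ1→rain] = [F, T, F]
r2 m[φ1→cld] = [F, F, T]
r2 m[φ2→sun] = [T, T, T]
r2 m[φ2→cld] = [T, F, T]
r2 m[φ3→slip] = [T, T, T]
r2 m[φ3→cld] = [T, T, T]
r2 m[φ4→wind] = [T, T, T]
r2 m[φ4→cld] = [T, T, T]
r2 m[φ5→sprk] = [T, T, F]
r2 m[φ5→cld] = [T, T, T]
r2 m[φ6→sprk] = [T, T, T]
r2 m[φ6→snow] = [T, T, T]
r2 m[φ7→wind] = [T, T, F]
r2 m[fog→φ0] = [T, T, T]
r2 m[slip→φ3] = [T, T, T]
r2 m[wind→φ4] = [T, T, F]
r2 m[wind→φ7] = [T, T, T]
r2 m[sprk→φ5] = [T, T, T]
r2 m[sprk→φ6] = [T, T, F]
r2 m[rain→φ0] = [F, T, F]
r2 m[rain→φ1] = [T, T, T]
r2 m[sun→φ2] = [T, T, T]
r2 m[snow→φ6] = [T, T, T]
r2 m[cld→φ1] = [T, F, T]
r2 m[cld→φ2] = [F, F, T]
r2 m[cld→φ3] = [F, F, T]
r2 m[cld→φ4] = [F, F, T]
r2 m[cld→φ5] = [F, F, T]
r3 m[φ0→fog] = [T, T, T]
r3 m[φ0→rain] = [T, T, T]
r3 m[φ1→rain] = [F, T, F]
r3 m[φ1→cld] = [F, F, T]
r3 m[φ2→sun] = [F, T, F]
r3 m[φ2→cld] = [T, F, T]
r3 m[φ3→slip] = [T, F, F]
r3 m[φ3→cld] = [T, T, T]
r3 m[φ4→wind] = [T, F, T]
r3 m[φ4→cld] = [T, T, T]
r3 m[φ5→sprk] = [F, T, F]
r3 m[φ5→cld] = [T, T, T]
r3 m[φ6→sprk] = [T, T, T]
r3 m[φ6→snow] = [T, T, T]
r3 m[φ7→wind] = [T, T, F]
r3 m[fog→φ0] = [T, T, T]
r3 m[slip→φ3] = [T, T, T]
r3 m[wind→φ4] = [T, T, F]
r3 m[wind→φ7] = [T, T, T]
r3 m[sprk→φ5] = [T, T, T]
r3 m[sprk→φ6] = [T, T, F]
r3 m[rain→φ0] = [F, T, F]
r3 m[rain→φ1] = [T, T, T]
r3 m[sun→φ2] = [T, T, T]
r3 m[snow→φ6] = [T, T, T]
r3 m[cld→φ1] = [T, F, T]
r3 m[cld→φ2] = [F, F, T]
r3 m[cld→φ3] = [F, F, T]
r3 m[cld→φ4] = [F, F, T]
r3 m[cld→φ5] = [F, F, T]
r4 m[φ0→fog] = [T, T, T]
r4 m[φ0→rain] = [T, T, T]
r4 m[φ1→rain] = [F, T, F]
r4 m[φ1→cld] = [F, F, T]
r4 m[φ2→sun] = [F, T, F]
r4 m[φ2→cld] = [T, F, T]
r4 m[φ3→slip] = [T, F, F]
r4 m[φ3→cld] = [T, T, T]
r4 m[φ4→wind] = [T, F, T]
r4 m[φ4→cld] = [T, T, T]
r4 m[φ5→sprk] = [F, T, F]
r4 m[φ5→cld] = [T, T, T]
r4 m[φ6→sprk] = [T, T, T]
r4 m[φ6→snow] = [T, T, T]
r4 m[φ7→wind] = [T, T, F]
r4 m[fog→φ0] = [T, T, T]
r4 m[slip→φ3] = [T, T, T]
r4 m[wind→φ4] = [T, T, F]
r4 m[wind→φ7] = [T, F, T]
r4 m[sprk→φ5] = [T, T, T]
r4 m[sprk→φ6] = [F, T, F]
r4 m[rain→φ0] = [F, T, F]
r4 m[rain→φ1] = [T, T, T]
r4 m[sun→φ2] = [T, T, T]
r4 m[snow→φ6] = [T, T, T]
r4 m[cld→φ1] = [T, F, T]
r4 m[cld→φ2] = [F, F, T]
r4 m[cld→φ3] = [F, F, T]
r4 m[cld→φ4] = [F, F, T]
r4 m[cld→φ5] = [F, F, T]
r5 m[φ0→fog] = [T, T, T]
r5 m[φ0→rain] = [T, T, T]
r5 m[φ1→rain] = [F, T, F]
r5 m[φ1→cld] = [F, F, T]
r5 m[φ2→sun] = [F, T, F]
r5 m[φ2→cld] = [T, F, T]
r5 m[φ3→slip] = [T, F, F]
r5 m[φ3→cld] = [T, T, T]
r5 m[φ4→wind] = [T, F, T]
r5 m[φ4→cld] = [T, T, T]
r5 m[φ5→sprk] = [F, T, F]
r5 m[φ5→cld] = [T, T, T]
r5 m[φ6→sprk] = [T, T, T]
r5 m[φ6→snow] = [T, T, T]
r5 m[φ7→wind] = [T, T, F]
r5 m[fog→φ0] = [T, T, T]
r5 m[slip→φ3] = [T, T, T]
r5 m[wind→φ4] = [T, T, F]
r5 m[wind→φ7] = [T, F, T]
r5 m[sprk→φ5] = [T, T, T]
r5 m[sprk→φ6] = [F, T, F]
r5 m[rain→φ0] = [F, T, F]
r5 m[rain→φ1] = [T, T, T]
r5 m[sun→φ2] = [T, T, T]
r5 m[snow→φ6] = [T, T, T]
r5 m[cld→φ1] = [T, F, T]
r5 m[cld→φ2] = [F, F, T]
r5 m[cld→φ3] = [F, F, T]
r5 m[cld→φ4] = [F, F, T]
r5 m[cld→φ5] = [F, F, T]
fixed point reached at round 5
b[rain] = ⊗ incoming = [F, T, F]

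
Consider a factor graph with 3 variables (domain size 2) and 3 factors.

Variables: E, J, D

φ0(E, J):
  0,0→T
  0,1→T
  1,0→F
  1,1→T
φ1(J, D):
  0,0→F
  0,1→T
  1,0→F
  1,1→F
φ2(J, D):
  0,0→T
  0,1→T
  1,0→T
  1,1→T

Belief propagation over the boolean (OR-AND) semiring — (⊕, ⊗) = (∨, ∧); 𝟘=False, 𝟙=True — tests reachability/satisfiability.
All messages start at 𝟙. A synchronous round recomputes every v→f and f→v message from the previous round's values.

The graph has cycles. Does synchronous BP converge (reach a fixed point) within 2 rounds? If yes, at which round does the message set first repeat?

init: all messages = 𝟙 over 2 values
r1 m[φ0→E] = [T, T]
r1 m[φ0→J] = [T, T]
r1 m[φ1→J] = [T, F]
r1 m[φ1→D] = [F, T]
r1 m[φ2→J] = [T, T]
r1 m[φ2→D] = [T, T]
r1 m[E→φ0] = [T, T]
r1 m[J→φ0] = [T, T]
r1 m[J→φ1] = [T, T]
r1 m[J→φ2] = [T, T]
r1 m[D→φ1] = [T, T]
r1 m[D→φ2] = [T, T]
r2 m[φ0→E] = [T, T]
r2 m[φ0→J] = [T, T]
r2 m[φ1→J] = [T, F]
r2 m[φ1→D] = [F, T]
r2 m[φ2→J] = [T, T]
r2 m[φ2→D] = [T, T]
r2 m[E→φ0] = [T, T]
r2 m[J→φ0] = [T, F]
r2 m[J→φ1] = [T, T]
r2 m[J→φ2] = [T, F]
r2 m[D→φ1] = [T, T]
r2 m[D→φ2] = [F, T]
no fixed point within 2 rounds

NOT CONVERGED within 2 rounds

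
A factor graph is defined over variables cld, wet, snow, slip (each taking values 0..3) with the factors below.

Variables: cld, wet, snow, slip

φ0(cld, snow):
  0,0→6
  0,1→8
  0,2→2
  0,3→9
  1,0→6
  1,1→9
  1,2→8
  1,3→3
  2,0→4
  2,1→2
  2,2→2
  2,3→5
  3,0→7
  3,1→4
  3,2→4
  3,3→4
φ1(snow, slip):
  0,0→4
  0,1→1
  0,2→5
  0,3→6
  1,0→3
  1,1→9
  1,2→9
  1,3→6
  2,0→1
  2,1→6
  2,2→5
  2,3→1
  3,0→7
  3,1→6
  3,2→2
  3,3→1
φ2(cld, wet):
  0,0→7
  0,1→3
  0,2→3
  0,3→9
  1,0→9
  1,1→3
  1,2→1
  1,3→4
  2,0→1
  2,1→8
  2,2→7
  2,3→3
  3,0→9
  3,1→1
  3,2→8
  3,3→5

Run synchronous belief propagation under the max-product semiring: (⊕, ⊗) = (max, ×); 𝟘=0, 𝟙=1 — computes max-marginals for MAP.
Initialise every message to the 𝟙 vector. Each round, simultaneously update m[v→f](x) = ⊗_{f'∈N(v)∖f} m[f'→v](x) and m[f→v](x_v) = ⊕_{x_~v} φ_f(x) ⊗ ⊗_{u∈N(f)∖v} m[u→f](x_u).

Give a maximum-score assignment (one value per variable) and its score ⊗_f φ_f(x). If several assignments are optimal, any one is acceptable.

init: all messages = 𝟙 over 4 values
r1 m[φ0→cld] = [9, 9, 5, 7]
r1 m[φ0→snow] = [7, 9, 8, 9]
r1 m[φ1→snow] = [6, 9, 6, 7]
r1 m[φ1→slip] = [7, 9, 9, 6]
r1 m[φ2→cld] = [9, 9, 8, 9]
r1 m[φ2→wet] = [9, 8, 8, 9]
r1 m[cld→φ0] = [1, 1, 1, 1]
r1 m[cld→φ2] = [1, 1, 1, 1]
r1 m[wet→φ2] = [1, 1, 1, 1]
r1 m[snow→φ0] = [1, 1, 1, 1]
r1 m[snow→φ1] = [1, 1, 1, 1]
r1 m[slip→φ1] = [1, 1, 1, 1]
r2 m[φ0→cld] = [9, 9, 5, 7]
r2 m[φ0→snow] = [7, 9, 8, 9]
r2 m[φ1→snow] = [6, 9, 6, 7]
r2 m[φ1→slip] = [7, 9, 9, 6]
r2 m[φ2→cld] = [9, 9, 8, 9]
r2 m[φ2→wet] = [9, 8, 8, 9]
r2 m[cld→φ0] = [9, 9, 8, 9]
r2 m[cld→φ2] = [9, 9, 5, 7]
r2 m[wet→φ2] = [1, 1, 1, 1]
r2 m[snow→φ0] = [6, 9, 6, 7]
r2 m[snow→φ1] = [7, 9, 8, 9]
r2 m[slip→φ1] = [1, 1, 1, 1]
r3 m[φ0→cld] = [72, 81, 35, 42]
r3 m[φ0→snow] = [63, 81, 72, 81]
r3 m[φ1→snow] = [6, 9, 6, 7]
r3 m[φ1→slip] = [63, 81, 81, 54]
r3 m[φ2→cld] = [9, 9, 8, 9]
r3 m[φ2→wet] = [81, 40, 56, 81]
r3 m[cld→φ0] = [9, 9, 8, 9]
r3 m[cld→φ2] = [9, 9, 5, 7]
r3 m[wet→φ2] = [1, 1, 1, 1]
r3 m[snow→φ0] = [6, 9, 6, 7]
r3 m[snow→φ1] = [7, 9, 8, 9]
r3 m[slip→φ1] = [1, 1, 1, 1]
r4 m[φ0→cld] = [72, 81, 35, 42]
r4 m[φ0→snow] = [63, 81, 72, 81]
r4 m[φ1→snow] = [6, 9, 6, 7]
r4 m[φ1→slip] = [63, 81, 81, 54]
r4 m[φ2→cld] = [9, 9, 8, 9]
r4 m[φ2→wet] = [81, 40, 56, 81]
r4 m[cld→φ0] = [9, 9, 8, 9]
r4 m[cld→φ2] = [72, 81, 35, 42]
r4 m[wet→φ2] = [1, 1, 1, 1]
r4 m[snow→φ0] = [6, 9, 6, 7]
r4 m[snow→φ1] = [63, 81, 72, 81]
r4 m[slip→φ1] = [1, 1, 1, 1]
r5 m[φ0→cld] = [72, 81, 35, 42]
r5 m[φ0→snow] = [63, 81, 72, 81]
r5 m[φ1→snow] = [6, 9, 6, 7]
r5 m[φ1→slip] = [567, 729, 729, 486]
r5 m[φ2→cld] = [9, 9, 8, 9]
r5 m[φ2→wet] = [729, 280, 336, 648]
r5 m[cld→φ0] = [9, 9, 8, 9]
r5 m[cld→φ2] = [72, 81, 35, 42]
r5 m[wet→φ2] = [1, 1, 1, 1]
r5 m[snow→φ0] = [6, 9, 6, 7]
r5 m[snow→φ1] = [63, 81, 72, 81]
r5 m[slip→φ1] = [1, 1, 1, 1]
r6 m[φ0→cld] = [72, 81, 35, 42]
r6 m[φ0→snow] = [63, 81, 72, 81]
r6 m[φ1→snow] = [6, 9, 6, 7]
r6 m[φ1→slip] = [567, 729, 729, 486]
r6 m[φ2→cld] = [9, 9, 8, 9]
r6 m[φ2→wet] = [729, 280, 336, 648]
r6 m[cld→φ0] = [9, 9, 8, 9]
r6 m[cld→φ2] = [72, 81, 35, 42]
r6 m[wet→φ2] = [1, 1, 1, 1]
r6 m[snow→φ0] = [6, 9, 6, 7]
r6 m[snow→φ1] = [63, 81, 72, 81]
r6 m[slip→φ1] = [1, 1, 1, 1]
fixed point reached at round 6
traceback from cld: (cld=1, wet=0, snow=1, slip=1), score=729

assignment: (cld=1, wet=0, snow=1, slip=1); score = 729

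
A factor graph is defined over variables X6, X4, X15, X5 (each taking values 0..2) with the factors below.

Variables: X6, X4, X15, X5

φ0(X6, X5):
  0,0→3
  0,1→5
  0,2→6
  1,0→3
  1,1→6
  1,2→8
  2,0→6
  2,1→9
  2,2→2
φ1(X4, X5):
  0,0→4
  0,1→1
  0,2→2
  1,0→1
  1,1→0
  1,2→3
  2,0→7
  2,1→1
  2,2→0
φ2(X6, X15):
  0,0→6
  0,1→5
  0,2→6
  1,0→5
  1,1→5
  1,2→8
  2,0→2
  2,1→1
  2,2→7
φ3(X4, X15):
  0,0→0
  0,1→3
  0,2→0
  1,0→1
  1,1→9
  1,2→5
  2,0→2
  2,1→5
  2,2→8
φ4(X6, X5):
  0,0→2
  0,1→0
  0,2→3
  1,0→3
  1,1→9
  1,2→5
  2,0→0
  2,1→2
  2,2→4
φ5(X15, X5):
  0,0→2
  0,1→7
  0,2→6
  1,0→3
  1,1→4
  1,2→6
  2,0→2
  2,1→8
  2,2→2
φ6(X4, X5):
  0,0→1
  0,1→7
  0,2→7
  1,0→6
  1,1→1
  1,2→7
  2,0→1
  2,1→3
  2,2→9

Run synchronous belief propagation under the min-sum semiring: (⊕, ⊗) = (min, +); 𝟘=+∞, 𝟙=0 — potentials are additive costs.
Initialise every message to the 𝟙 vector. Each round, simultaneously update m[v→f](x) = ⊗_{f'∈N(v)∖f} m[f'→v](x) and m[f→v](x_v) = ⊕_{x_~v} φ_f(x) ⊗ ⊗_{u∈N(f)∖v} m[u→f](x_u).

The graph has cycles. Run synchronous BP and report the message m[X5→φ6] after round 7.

message @ round 7 = [54, 59, 56]

init: all messages = 𝟙 over 3 values
r1 m[φ0→X6] = [3, 3, 2]
r1 m[φ0→X5] = [3, 5, 2]
r1 m[φ1→X4] = [1, 0, 0]
r1 m[φ1→X5] = [1, 0, 0]
r1 m[φ2→X6] = [5, 5, 1]
r1 m[φ2→X15] = [2, 1, 6]
r1 m[φ3→X4] = [0, 1, 2]
r1 m[φ3→X15] = [0, 3, 0]
r1 m[φ4→X6] = [0, 3, 0]
r1 m[φ4→X5] = [0, 0, 3]
r1 m[φ5→X15] = [2, 3, 2]
r1 m[φ5→X5] = [2, 4, 2]
r1 m[φ6→X4] = [1, 1, 1]
r1 m[φ6→X5] = [1, 1, 7]
r1 m[X6→φ0] = [0, 0, 0]
r1 m[X6→φ2] = [0, 0, 0]
r1 m[X6→φ4] = [0, 0, 0]
r1 m[X4→φ1] = [0, 0, 0]
r1 m[X4→φ3] = [0, 0, 0]
r1 m[X4→φ6] = [0, 0, 0]
r1 m[X15→φ2] = [0, 0, 0]
r1 m[X15→φ3] = [0, 0, 0]
r1 m[X15→φ5] = [0, 0, 0]
r1 m[X5→φ0] = [0, 0, 0]
r1 m[X5→φ1] = [0, 0, 0]
r1 m[X5→φ4] = [0, 0, 0]
r1 m[X5→φ5] = [0, 0, 0]
r1 m[X5→φ6] = [0, 0, 0]
r2 m[φ0→X6] = [3, 3, 2]
r2 m[φ0→X5] = [3, 5, 2]
r2 m[φ1→X4] = [1, 0, 0]
r2 m[φ1→X5] = [1, 0, 0]
r2 m[φ2→X6] = [5, 5, 1]
r2 m[φ2→X15] = [2, 1, 6]
r2 m[φ3→X4] = [0, 1, 2]
r2 m[φ3→X15] = [0, 3, 0]
r2 m[φ4→X6] = [0, 3, 0]
r2 m[φ4→X5] = [0, 0, 3]
r2 m[φ5→X15] = [2, 3, 2]
r2 m[φ5→X5] = [2, 4, 2]
r2 m[φ6→X4] = [1, 1, 1]
r2 m[φ6→X5] = [1, 1, 7]
r2 m[X6→φ0] = [5, 8, 1]
r2 m[X6→φ2] = [3, 6, 2]
r2 m[X6→φ4] = [8, 8, 3]
r2 m[X4→φ1] = [1, 2, 3]
r2 m[X4→φ3] = [2, 1, 1]
r2 m[X4→φ6] = [1, 1, 2]
r2 m[X15→φ2] = [2, 6, 2]
r2 m[X15→φ3] = [4, 4, 8]
r2 m[X15→φ5] = [2, 4, 6]
r2 m[X5→φ0] = [4, 5, 12]
r2 m[X5→φ1] = [6, 10, 14]
r2 m[X5→φ4] = [7, 10, 11]
r2 m[X5→φ5] = [5, 6, 12]
r2 m[X5→φ6] = [6, 9, 7]
r3 m[φ0→X6] = [7, 7, 10]
r3 m[φ0→X5] = [7, 10, 3]
r3 m[φ1→X4] = [10, 7, 11]
r3 m[φ1→X5] = [3, 2, 3]
r3 m[φ2→X6] = [8, 7, 4]
r3 m[φ2→X15] = [4, 3, 9]
r3 m[φ3→X4] = [4, 5, 6]
r3 m[φ3→X15] = [2, 5, 2]
r3 m[φ4→X6] = [9, 10, 7]
r3 m[φ4→X5] = [3, 5, 7]
r3 m[φ5→X15] = [7, 8, 7]
r3 m[φ5→X5] = [4, 8, 8]
r3 m[φ6→X4] = [7, 10, 7]
r3 m[φ6→X5] = [2, 2, 8]
r3 m[X6→φ0] = [5, 8, 1]
r3 m[X6→φ2] = [3, 6, 2]
r3 m[X6→φ4] = [8, 8, 3]
r3 m[X4→φ1] = [1, 2, 3]
r3 m[X4→φ3] = [2, 1, 1]
r3 m[X4→φ6] = [1, 1, 2]
r3 m[X15→φ2] = [2, 6, 2]
r3 m[X15→φ3] = [4, 4, 8]
r3 m[X15→φ5] = [2, 4, 6]
r3 m[X5→φ0] = [4, 5, 12]
r3 m[X5→φ1] = [6, 10, 14]
r3 m[X5→φ4] = [7, 10, 11]
r3 m[X5→φ5] = [5, 6, 12]
r3 m[X5→φ6] = [6, 9, 7]
r4 m[φ0→X6] = [7, 7, 10]
r4 m[φ0→X5] = [7, 10, 3]
r4 m[φ1→X4] = [10, 7, 11]
r4 m[φ1→X5] = [3, 2, 3]
r4 m[φ2→X6] = [8, 7, 4]
r4 m[φ2→X15] = [4, 3, 9]
r4 m[φ3→X4] = [4, 5, 6]
r4 m[φ3→X15] = [2, 5, 2]
r4 m[φ4→X6] = [9, 10, 7]
r4 m[φ4→X5] = [3, 5, 7]
r4 m[φ5→X15] = [7, 8, 7]
r4 m[φ5→X5] = [4, 8, 8]
r4 m[φ6→X4] = [7, 10, 7]
r4 m[φ6→X5] = [2, 2, 8]
r4 m[X6→φ0] = [17, 17, 11]
r4 m[X6→φ2] = [16, 17, 17]
r4 m[X6→φ4] = [15, 14, 14]
r4 m[X4→φ1] = [11, 15, 13]
r4 m[X4→φ3] = [17, 17, 18]
r4 m[X4→φ6] = [14, 12, 17]
r4 m[X15→φ2] = [9, 13, 9]
r4 m[X15→φ3] = [11, 11, 16]
r4 m[X15→φ5] = [6, 8, 11]
r4 m[X5→φ0] = [12, 17, 26]
r4 m[X5→φ1] = [16, 25, 26]
r4 m[X5→φ4] = [16, 22, 22]
r4 m[X5→φ5] = [15, 19, 21]
r4 m[X5→φ6] = [17, 25, 21]
r5 m[φ0→X6] = [15, 15, 18]
r5 m[φ0→X5] = [17, 20, 13]
r5 m[φ1→X4] = [20, 17, 23]
r5 m[φ1→X5] = [15, 12, 13]
r5 m[φ2→X6] = [15, 14, 11]
r5 m[φ2→X15] = [19, 18, 22]
r5 m[φ3→X4] = [11, 12, 13]
r5 m[φ3→X15] = [17, 20, 17]
r5 m[φ4→X6] = [18, 19, 16]
r5 m[φ4→X5] = [14, 15, 18]
r5 m[φ5→X15] = [17, 18, 17]
r5 m[φ5→X5] = [8, 12, 12]
r5 m[φ6→X4] = [18, 23, 18]
r5 m[φ6→X5] = [15, 13, 19]
r5 m[X6→φ0] = [17, 17, 11]
r5 m[X6→φ2] = [16, 17, 17]
r5 m[X6→φ4] = [15, 14, 14]
r5 m[X4→φ1] = [11, 15, 13]
r5 m[X4→φ3] = [17, 17, 18]
r5 m[X4→φ6] = [14, 12, 17]
r5 m[X15→φ2] = [9, 13, 9]
r5 m[X15→φ3] = [11, 11, 16]
r5 m[X15→φ5] = [6, 8, 11]
r5 m[X5→φ0] = [12, 17, 26]
r5 m[X5→φ1] = [16, 25, 26]
r5 m[X5→φ4] = [16, 22, 22]
r5 m[X5→φ5] = [15, 19, 21]
r5 m[X5→φ6] = [17, 25, 21]
r6 m[φ0→X6] = [15, 15, 18]
r6 m[φ0→X5] = [17, 20, 13]
r6 m[φ1→X4] = [20, 17, 23]
r6 m[φ1→X5] = [15, 12, 13]
r6 m[φ2→X6] = [15, 14, 11]
r6 m[φ2→X15] = [19, 18, 22]
r6 m[φ3→X4] = [11, 12, 13]
r6 m[φ3→X15] = [17, 20, 17]
r6 m[φ4→X6] = [18, 19, 16]
r6 m[φ4→X5] = [14, 15, 18]
r6 m[φ5→X15] = [17, 18, 17]
r6 m[φ5→X5] = [8, 12, 12]
r6 m[φ6→X4] = [18, 23, 18]
r6 m[φ6→X5] = [15, 13, 19]
r6 m[X6→φ0] = [33, 33, 27]
r6 m[X6→φ2] = [33, 34, 34]
r6 m[X6→φ4] = [30, 29, 29]
r6 m[X4→φ1] = [29, 35, 31]
r6 m[X4→φ3] = [38, 40, 41]
r6 m[X4→φ6] = [31, 29, 36]
r6 m[X15→φ2] = [34, 38, 34]
r6 m[X15→φ3] = [36, 36, 39]
r6 m[X15→φ5] = [36, 38, 39]
r6 m[X5→φ0] = [52, 52, 62]
r6 m[X5→φ1] = [54, 60, 62]
r6 m[X5→φ4] = [55, 57, 57]
r6 m[X5→φ5] = [61, 60, 63]
r6 m[X5→φ6] = [54, 59, 56]
r7 m[φ0→X6] = [55, 55, 58]
r7 m[φ0→X5] = [33, 36, 29]
r7 m[φ1→X4] = [58, 55, 61]
r7 m[φ1→X5] = [33, 30, 31]
r7 m[φ2→X6] = [40, 39, 36]
r7 m[φ2→X15] = [36, 35, 39]
r7 m[φ3→X4] = [36, 37, 38]
r7 m[φ3→X15] = [38, 41, 38]
r7 m[φ4→X6] = [57, 58, 55]
r7 m[φ4→X5] = [29, 30, 33]
r7 m[φ5→X15] = [63, 64, 63]
r7 m[φ5→X5] = [38, 42, 41]
r7 m[φ6→X4] = [55, 60, 55]
r7 m[φ6→X5] = [32, 30, 36]
r7 m[X6→φ0] = [33, 33, 27]
r7 m[X6→φ2] = [33, 34, 34]
r7 m[X6→φ4] = [30, 29, 29]
r7 m[X4→φ1] = [29, 35, 31]
r7 m[X4→φ3] = [38, 40, 41]
r7 m[X4→φ6] = [31, 29, 36]
r7 m[X15→φ2] = [34, 38, 34]
r7 m[X15→φ3] = [36, 36, 39]
r7 m[X15→φ5] = [36, 38, 39]
r7 m[X5→φ0] = [52, 52, 62]
r7 m[X5→φ1] = [54, 60, 62]
r7 m[X5→φ4] = [55, 57, 57]
r7 m[X5→φ5] = [61, 60, 63]
r7 m[X5→φ6] = [54, 59, 56]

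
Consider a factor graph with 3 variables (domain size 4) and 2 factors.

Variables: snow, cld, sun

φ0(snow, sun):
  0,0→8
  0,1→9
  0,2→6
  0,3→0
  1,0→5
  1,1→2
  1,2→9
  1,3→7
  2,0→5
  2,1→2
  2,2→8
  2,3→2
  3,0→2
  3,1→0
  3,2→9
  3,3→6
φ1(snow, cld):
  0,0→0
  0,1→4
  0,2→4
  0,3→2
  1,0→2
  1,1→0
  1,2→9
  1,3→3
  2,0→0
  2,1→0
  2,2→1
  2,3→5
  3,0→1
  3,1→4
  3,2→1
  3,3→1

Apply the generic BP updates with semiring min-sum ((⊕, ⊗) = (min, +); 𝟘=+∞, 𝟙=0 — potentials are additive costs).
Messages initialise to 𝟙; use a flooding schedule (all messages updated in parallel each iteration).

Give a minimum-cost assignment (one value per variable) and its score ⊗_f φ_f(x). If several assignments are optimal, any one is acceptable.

assignment: (snow=0, cld=0, sun=3); score = 0

init: all messages = 𝟙 over 4 values
r1 m[φ0→snow] = [0, 2, 2, 0]
r1 m[φ0→sun] = [2, 0, 6, 0]
r1 m[φ1→snow] = [0, 0, 0, 1]
r1 m[φ1→cld] = [0, 0, 1, 1]
r1 m[snow→φ0] = [0, 0, 0, 0]
r1 m[snow→φ1] = [0, 0, 0, 0]
r1 m[cld→φ1] = [0, 0, 0, 0]
r1 m[sun→φ0] = [0, 0, 0, 0]
r2 m[φ0→snow] = [0, 2, 2, 0]
r2 m[φ0→sun] = [2, 0, 6, 0]
r2 m[φ1→snow] = [0, 0, 0, 1]
r2 m[φ1→cld] = [0, 0, 1, 1]
r2 m[snow→φ0] = [0, 0, 0, 1]
r2 m[snow→φ1] = [0, 2, 2, 0]
r2 m[cld→φ1] = [0, 0, 0, 0]
r2 m[sun→φ0] = [0, 0, 0, 0]
r3 m[φ0→snow] = [0, 2, 2, 0]
r3 m[φ0→sun] = [3, 1, 6, 0]
r3 m[φ1→snow] = [0, 0, 0, 1]
r3 m[φ1→cld] = [0, 2, 1, 1]
r3 m[snow→φ0] = [0, 0, 0, 1]
r3 m[snow→φ1] = [0, 2, 2, 0]
r3 m[cld→φ1] = [0, 0, 0, 0]
r3 m[sun→φ0] = [0, 0, 0, 0]
r4 m[φ0→snow] = [0, 2, 2, 0]
r4 m[φ0→sun] = [3, 1, 6, 0]
r4 m[φ1→snow] = [0, 0, 0, 1]
r4 m[φ1→cld] = [0, 2, 1, 1]
r4 m[snow→φ0] = [0, 0, 0, 1]
r4 m[snow→φ1] = [0, 2, 2, 0]
r4 m[cld→φ1] = [0, 0, 0, 0]
r4 m[sun→φ0] = [0, 0, 0, 0]
fixed point reached at round 4
traceback from snow: (snow=0, cld=0, sun=3), score=0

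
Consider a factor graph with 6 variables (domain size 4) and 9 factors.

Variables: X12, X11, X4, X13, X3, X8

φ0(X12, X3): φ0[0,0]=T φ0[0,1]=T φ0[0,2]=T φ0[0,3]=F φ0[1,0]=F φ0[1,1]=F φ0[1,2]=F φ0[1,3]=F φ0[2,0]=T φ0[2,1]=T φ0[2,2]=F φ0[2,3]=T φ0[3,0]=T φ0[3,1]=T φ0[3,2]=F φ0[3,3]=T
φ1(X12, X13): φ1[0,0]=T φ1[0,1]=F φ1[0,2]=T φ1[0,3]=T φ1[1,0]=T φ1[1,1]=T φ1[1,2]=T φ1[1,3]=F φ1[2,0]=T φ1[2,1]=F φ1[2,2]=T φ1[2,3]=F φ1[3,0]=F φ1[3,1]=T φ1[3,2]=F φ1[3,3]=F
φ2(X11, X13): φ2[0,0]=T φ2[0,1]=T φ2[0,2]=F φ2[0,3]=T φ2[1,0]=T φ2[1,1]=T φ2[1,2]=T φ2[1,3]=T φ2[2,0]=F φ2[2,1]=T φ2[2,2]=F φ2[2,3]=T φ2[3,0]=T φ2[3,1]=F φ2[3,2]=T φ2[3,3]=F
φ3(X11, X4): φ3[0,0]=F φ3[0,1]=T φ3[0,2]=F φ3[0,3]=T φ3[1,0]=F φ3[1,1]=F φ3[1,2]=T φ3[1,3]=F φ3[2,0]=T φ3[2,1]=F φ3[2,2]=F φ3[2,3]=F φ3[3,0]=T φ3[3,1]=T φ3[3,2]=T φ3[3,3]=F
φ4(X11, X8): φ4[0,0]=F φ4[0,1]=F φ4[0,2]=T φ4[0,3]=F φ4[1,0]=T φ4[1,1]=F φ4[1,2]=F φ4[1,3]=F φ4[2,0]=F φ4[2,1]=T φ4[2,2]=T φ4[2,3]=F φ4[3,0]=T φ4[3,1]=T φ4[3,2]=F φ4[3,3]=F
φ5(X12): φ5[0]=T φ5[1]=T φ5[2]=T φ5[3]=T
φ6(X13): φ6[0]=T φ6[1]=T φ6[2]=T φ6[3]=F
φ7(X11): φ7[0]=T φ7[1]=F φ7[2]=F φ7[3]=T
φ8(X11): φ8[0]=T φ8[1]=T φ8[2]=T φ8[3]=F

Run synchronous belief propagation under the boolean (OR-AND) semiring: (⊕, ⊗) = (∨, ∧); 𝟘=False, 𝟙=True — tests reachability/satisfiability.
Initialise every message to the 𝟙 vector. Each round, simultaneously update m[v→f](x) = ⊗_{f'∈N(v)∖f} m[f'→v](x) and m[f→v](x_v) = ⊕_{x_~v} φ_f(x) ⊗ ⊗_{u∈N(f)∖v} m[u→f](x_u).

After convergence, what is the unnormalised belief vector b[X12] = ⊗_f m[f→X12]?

init: all messages = 𝟙 over 4 values
r1 m[φ0→X12] = [T, F, T, T]
r1 m[φ0→X3] = [T, T, T, T]
r1 m[φ1→X12] = [T, T, T, T]
r1 m[φ1→X13] = [T, T, T, T]
r1 m[φ2→X11] = [T, T, T, T]
r1 m[φ2→X13] = [T, T, T, T]
r1 m[φ3→X11] = [T, T, T, T]
r1 m[φ3→X4] = [T, T, T, T]
r1 m[φ4→X11] = [T, T, T, T]
r1 m[φ4→X8] = [T, T, T, F]
r1 m[φ5→X12] = [T, T, T, T]
r1 m[φ6→X13] = [T, T, T, F]
r1 m[φ7→X11] = [T, F, F, T]
r1 m[φ8→X11] = [T, T, T, F]
r1 m[X12→φ0] = [T, T, T, T]
r1 m[X12→φ1] = [T, T, T, T]
r1 m[X12→φ5] = [T, T, T, T]
r1 m[X11→φ2] = [T, T, T, T]
r1 m[X11→φ3] = [T, T, T, T]
r1 m[X11→φ4] = [T, T, T, T]
r1 m[X11→φ7] = [T, T, T, T]
r1 m[X11→φ8] = [T, T, T, T]
r1 m[X4→φ3] = [T, T, T, T]
r1 m[X13→φ1] = [T, T, T, T]
r1 m[X13→φ2] = [T, T, T, T]
r1 m[X13→φ6] = [T, T, T, T]
r1 m[X3→φ0] = [T, T, T, T]
r1 m[X8→φ4] = [T, T, T, T]
r2 m[φ0→X12] = [T, F, T, T]
r2 m[φ0→X3] = [T, T, T, T]
r2 m[φ1→X12] = [T, T, T, T]
r2 m[φ1→X13] = [T, T, T, T]
r2 m[φ2→X11] = [T, T, T, T]
r2 m[φ2→X13] = [T, T, T, T]
r2 m[φ3→X11] = [T, T, T, T]
r2 m[φ3→X4] = [T, T, T, T]
r2 m[φ4→X11] = [T, T, T, T]
r2 m[φ4→X8] = [T, T, T, F]
r2 m[φ5→X12] = [T, T, T, T]
r2 m[φ6→X13] = [T, T, T, F]
r2 m[φ7→X11] = [T, F, F, T]
r2 m[φ8→X11] = [T, T, T, F]
r2 m[X12→φ0] = [T, T, T, T]
r2 m[X12→φ1] = [T, F, T, T]
r2 m[X12→φ5] = [T, F, T, T]
r2 m[X11→φ2] = [T, F, F, F]
r2 m[X11→φ3] = [T, F, F, F]
r2 m[X11→φ4] = [T, F, F, F]
r2 m[X11→φ7] = [T, T, T, F]
r2 m[X11→φ8] = [T, F, F, T]
r2 m[X4→φ3] = [T, T, T, T]
r2 m[X13→φ1] = [T, T, T, F]
r2 m[X13→φ2] = [T, T, T, F]
r2 m[X13→φ6] = [T, T, T, T]
r2 m[X3→φ0] = [T, T, T, T]
r2 m[X8→φ4] = [T, T, T, T]
r3 m[φ0→X12] = [T, F, T, T]
r3 m[φ0→X3] = [T, T, T, T]
r3 m[φ1→X12] = [T, T, T, T]
r3 m[φ1→X13] = [T, T, T, T]
r3 m[φ2→X11] = [T, T, T, T]
r3 m[φ2→X13] = [T, T, F, T]
r3 m[φ3→X11] = [T, T, T, T]
r3 m[φ3→X4] = [F, T, F, T]
r3 m[φ4→X11] = [T, T, T, T]
r3 m[φ4→X8] = [F, F, T, F]
r3 m[φ5→X12] = [T, T, T, T]
r3 m[φ6→X13] = [T, T, T, F]
r3 m[φ7→X11] = [T, F, F, T]
r3 m[φ8→X11] = [T, T, T, F]
r3 m[X12→φ0] = [T, T, T, T]
r3 m[X12→φ1] = [T, F, T, T]
r3 m[X12→φ5] = [T, F, T, T]
r3 m[X11→φ2] = [T, F, F, F]
r3 m[X11→φ3] = [T, F, F, F]
r3 m[X11→φ4] = [T, F, F, F]
r3 m[X11→φ7] = [T, T, T, F]
r3 m[X11→φ8] = [T, F, F, T]
r3 m[X4→φ3] = [T, T, T, T]
r3 m[X13→φ1] = [T, T, T, F]
r3 m[X13→φ2] = [T, T, T, F]
r3 m[X13→φ6] = [T, T, T, T]
r3 m[X3→φ0] = [T, T, T, T]
r3 m[X8→φ4] = [T, T, T, T]
r4 m[φ0→X12] = [T, F, T, T]
r4 m[φ0→X3] = [T, T, T, T]
r4 m[φ1→X12] = [T, T, T, T]
r4 m[φ1→X13] = [T, T, T, T]
r4 m[φ2→X11] = [T, T, T, T]
r4 m[φ2→X13] = [T, T, F, T]
r4 m[φ3→X11] = [T, T, T, T]
r4 m[φ3→X4] = [F, T, F, T]
r4 m[φ4→X11] = [T, T, T, T]
r4 m[φ4→X8] = [F, F, T, F]
r4 m[φ5→X12] = [T, T, T, T]
r4 m[φ6→X13] = [T, T, T, F]
r4 m[φ7→X11] = [T, F, F, T]
r4 m[φ8→X11] = [T, T, T, F]
r4 m[X12→φ0] = [T, T, T, T]
r4 m[X12→φ1] = [T, F, T, T]
r4 m[X12→φ5] = [T, F, T, T]
r4 m[X11→φ2] = [T, F, F, F]
r4 m[X11→φ3] = [T, F, F, F]
r4 m[X11→φ4] = [T, F, F, F]
r4 m[X11→φ7] = [T, T, T, F]
r4 m[X11→φ8] = [T, F, F, T]
r4 m[X4→φ3] = [T, T, T, T]
r4 m[X13→φ1] = [T, T, F, F]
r4 m[X13→φ2] = [T, T, T, F]
r4 m[X13→φ6] = [T, T, F, T]
r4 m[X3→φ0] = [T, T, T, T]
r4 m[X8→φ4] = [T, T, T, T]
r5 m[φ0→X12] = [T, F, T, T]
r5 m[φ0→X3] = [T, T, T, T]
r5 m[φ1→X12] = [T, T, T, T]
r5 m[φ1→X13] = [T, T, T, T]
r5 m[φ2→X11] = [T, T, T, T]
r5 m[φ2→X13] = [T, T, F, T]
r5 m[φ3→X11] = [T, T, T, T]
r5 m[φ3→X4] = [F, T, F, T]
r5 m[φ4→X11] = [T, T, T, T]
r5 m[φ4→X8] = [F, F, T, F]
r5 m[φ5→X12] = [T, T, T, T]
r5 m[φ6→X13] = [T, T, T, F]
r5 m[φ7→X11] = [T, F, F, T]
r5 m[φ8→X11] = [T, T, T, F]
r5 m[X12→φ0] = [T, T, T, T]
r5 m[X12→φ1] = [T, F, T, T]
r5 m[X12→φ5] = [T, F, T, T]
r5 m[X11→φ2] = [T, F, F, F]
r5 m[X11→φ3] = [T, F, F, F]
r5 m[X11→φ4] = [T, F, F, F]
r5 m[X11→φ7] = [T, T, T, F]
r5 m[X11→φ8] = [T, F, F, T]
r5 m[X4→φ3] = [T, T, T, T]
r5 m[X13→φ1] = [T, T, F, F]
r5 m[X13→φ2] = [T, T, T, F]
r5 m[X13→φ6] = [T, T, F, T]
r5 m[X3→φ0] = [T, T, T, T]
r5 m[X8→φ4] = [T, T, T, T]
fixed point reached at round 5
b[X12] = ⊗ incoming = [T, F, T, T]

b[X12] = [T, F, T, T]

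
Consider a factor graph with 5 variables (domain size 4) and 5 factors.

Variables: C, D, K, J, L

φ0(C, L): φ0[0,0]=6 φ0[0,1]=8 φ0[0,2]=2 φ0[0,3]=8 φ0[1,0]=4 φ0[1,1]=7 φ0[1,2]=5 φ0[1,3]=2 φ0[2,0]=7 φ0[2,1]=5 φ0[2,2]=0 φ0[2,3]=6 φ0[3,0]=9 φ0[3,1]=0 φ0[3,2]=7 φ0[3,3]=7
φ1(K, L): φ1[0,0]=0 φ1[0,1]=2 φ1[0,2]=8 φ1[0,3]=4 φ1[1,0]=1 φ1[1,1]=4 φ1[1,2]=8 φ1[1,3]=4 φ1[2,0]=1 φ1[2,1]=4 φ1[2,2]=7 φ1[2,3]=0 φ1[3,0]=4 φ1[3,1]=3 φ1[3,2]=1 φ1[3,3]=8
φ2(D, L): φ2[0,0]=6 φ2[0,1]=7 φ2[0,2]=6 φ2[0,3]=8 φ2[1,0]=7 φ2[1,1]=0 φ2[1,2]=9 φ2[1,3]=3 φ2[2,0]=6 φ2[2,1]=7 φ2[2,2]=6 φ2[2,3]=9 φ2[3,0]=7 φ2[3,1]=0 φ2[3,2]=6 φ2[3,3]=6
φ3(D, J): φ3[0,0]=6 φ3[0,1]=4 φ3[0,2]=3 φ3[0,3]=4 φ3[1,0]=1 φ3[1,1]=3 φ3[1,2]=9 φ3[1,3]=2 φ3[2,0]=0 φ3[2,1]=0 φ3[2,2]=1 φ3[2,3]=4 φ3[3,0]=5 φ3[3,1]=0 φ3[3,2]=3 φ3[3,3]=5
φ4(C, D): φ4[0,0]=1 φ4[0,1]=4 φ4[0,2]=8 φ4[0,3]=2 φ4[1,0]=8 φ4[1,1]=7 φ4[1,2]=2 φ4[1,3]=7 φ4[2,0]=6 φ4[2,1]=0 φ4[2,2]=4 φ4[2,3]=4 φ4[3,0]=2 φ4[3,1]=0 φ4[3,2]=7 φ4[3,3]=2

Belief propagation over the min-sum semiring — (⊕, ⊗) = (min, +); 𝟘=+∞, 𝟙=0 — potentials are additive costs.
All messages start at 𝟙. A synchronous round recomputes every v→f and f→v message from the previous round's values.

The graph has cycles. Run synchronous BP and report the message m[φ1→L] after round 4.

init: all messages = 𝟙 over 4 values
r1 m[φ0→C] = [2, 2, 0, 0]
r1 m[φ0→L] = [4, 0, 0, 2]
r1 m[φ1→K] = [0, 1, 0, 1]
r1 m[φ1→L] = [0, 2, 1, 0]
r1 m[φ2→D] = [6, 0, 6, 0]
r1 m[φ2→L] = [6, 0, 6, 3]
r1 m[φ3→D] = [3, 1, 0, 0]
r1 m[φ3→J] = [0, 0, 1, 2]
r1 m[φ4→C] = [1, 2, 0, 0]
r1 m[φ4→D] = [1, 0, 2, 2]
r1 m[C→φ0] = [0, 0, 0, 0]
r1 m[C→φ4] = [0, 0, 0, 0]
r1 m[D→φ2] = [0, 0, 0, 0]
r1 m[D→φ3] = [0, 0, 0, 0]
r1 m[D→φ4] = [0, 0, 0, 0]
r1 m[K→φ1] = [0, 0, 0, 0]
r1 m[J→φ3] = [0, 0, 0, 0]
r1 m[L→φ0] = [0, 0, 0, 0]
r1 m[L→φ1] = [0, 0, 0, 0]
r1 m[L→φ2] = [0, 0, 0, 0]
r2 m[φ0→C] = [2, 2, 0, 0]
r2 m[φ0→L] = [4, 0, 0, 2]
r2 m[φ1→K] = [0, 1, 0, 1]
r2 m[φ1→L] = [0, 2, 1, 0]
r2 m[φ2→D] = [6, 0, 6, 0]
r2 m[φ2→L] = [6, 0, 6, 3]
r2 m[φ3→D] = [3, 1, 0, 0]
r2 m[φ3→J] = [0, 0, 1, 2]
r2 m[φ4→C] = [1, 2, 0, 0]
r2 m[φ4→D] = [1, 0, 2, 2]
r2 m[C→φ0] = [1, 2, 0, 0]
r2 m[C→φ4] = [2, 2, 0, 0]
r2 m[D→φ2] = [4, 1, 2, 2]
r2 m[D→φ3] = [7, 0, 8, 2]
r2 m[D→φ4] = [9, 1, 6, 0]
r2 m[K→φ1] = [0, 0, 0, 0]
r2 m[J→φ3] = [0, 0, 0, 0]
r2 m[L→φ0] = [6, 2, 7, 3]
r2 m[L→φ1] = [10, 0, 6, 5]
r2 m[L→φ2] = [4, 2, 1, 2]
r3 m[φ0→C] = [9, 5, 7, 2]
r3 m[φ0→L] = [6, 0, 0, 4]
r3 m[φ1→K] = [2, 4, 4, 3]
r3 m[φ1→L] = [0, 2, 1, 0]
r3 m[φ2→D] = [7, 2, 7, 2]
r3 m[φ2→L] = [8, 1, 8, 4]
r3 m[φ3→D] = [3, 1, 0, 0]
r3 m[φ3→J] = [1, 2, 5, 2]
r3 m[φ4→C] = [2, 7, 1, 1]
r3 m[φ4→D] = [2, 0, 4, 2]
r3 m[C→φ0] = [1, 2, 0, 0]
r3 m[C→φ4] = [2, 2, 0, 0]
r3 m[D→φ2] = [4, 1, 2, 2]
r3 m[D→φ3] = [7, 0, 8, 2]
r3 m[D→φ4] = [9, 1, 6, 0]
r3 m[K→φ1] = [0, 0, 0, 0]
r3 m[J→φ3] = [0, 0, 0, 0]
r3 m[L→φ0] = [6, 2, 7, 3]
r3 m[L→φ1] = [10, 0, 6, 5]
r3 m[L→φ2] = [4, 2, 1, 2]
r4 m[φ0→C] = [9, 5, 7, 2]
r4 m[φ0→L] = [6, 0, 0, 4]
r4 m[φ1→K] = [2, 4, 4, 3]
r4 m[φ1→L] = [0, 2, 1, 0]
r4 m[φ2→D] = [7, 2, 7, 2]
r4 m[φ2→L] = [8, 1, 8, 4]
r4 m[φ3→D] = [3, 1, 0, 0]
r4 m[φ3→J] = [1, 2, 5, 2]
r4 m[φ4→C] = [2, 7, 1, 1]
r4 m[φ4→D] = [2, 0, 4, 2]
r4 m[C→φ0] = [2, 7, 1, 1]
r4 m[C→φ4] = [9, 5, 7, 2]
r4 m[D→φ2] = [5, 1, 4, 2]
r4 m[D→φ3] = [9, 2, 11, 4]
r4 m[D→φ4] = [10, 3, 7, 2]
r4 m[K→φ1] = [0, 0, 0, 0]
r4 m[J→φ3] = [0, 0, 0, 0]
r4 m[L→φ0] = [8, 3, 9, 4]
r4 m[L→φ1] = [14, 1, 8, 8]
r4 m[L→φ2] = [6, 2, 1, 4]

message @ round 4 = [0, 2, 1, 0]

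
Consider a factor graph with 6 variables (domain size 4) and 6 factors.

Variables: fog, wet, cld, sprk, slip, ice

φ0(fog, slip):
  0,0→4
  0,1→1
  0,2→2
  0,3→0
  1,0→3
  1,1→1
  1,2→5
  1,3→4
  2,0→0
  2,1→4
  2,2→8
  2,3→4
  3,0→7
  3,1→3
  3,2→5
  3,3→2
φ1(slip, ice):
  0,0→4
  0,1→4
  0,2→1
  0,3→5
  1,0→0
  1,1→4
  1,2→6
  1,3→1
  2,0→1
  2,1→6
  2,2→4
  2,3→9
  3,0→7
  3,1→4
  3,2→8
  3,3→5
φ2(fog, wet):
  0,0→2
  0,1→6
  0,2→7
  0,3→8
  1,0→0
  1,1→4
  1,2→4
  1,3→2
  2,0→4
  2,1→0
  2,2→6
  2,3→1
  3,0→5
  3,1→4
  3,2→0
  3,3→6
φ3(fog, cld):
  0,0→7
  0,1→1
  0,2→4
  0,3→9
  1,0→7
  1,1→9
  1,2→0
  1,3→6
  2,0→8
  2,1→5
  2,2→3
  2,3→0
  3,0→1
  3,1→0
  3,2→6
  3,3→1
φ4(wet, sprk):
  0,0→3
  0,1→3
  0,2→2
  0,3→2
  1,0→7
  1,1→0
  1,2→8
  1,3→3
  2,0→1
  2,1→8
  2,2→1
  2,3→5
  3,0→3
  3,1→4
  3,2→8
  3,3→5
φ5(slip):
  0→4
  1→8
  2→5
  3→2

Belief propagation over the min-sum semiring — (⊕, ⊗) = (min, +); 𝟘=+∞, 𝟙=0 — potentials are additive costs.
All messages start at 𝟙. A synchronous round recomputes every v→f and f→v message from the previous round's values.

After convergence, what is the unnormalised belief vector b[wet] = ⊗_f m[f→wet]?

init: all messages = 𝟙 over 4 values
r1 m[φ0→fog] = [0, 1, 0, 2]
r1 m[φ0→slip] = [0, 1, 2, 0]
r1 m[φ1→slip] = [1, 0, 1, 4]
r1 m[φ1→ice] = [0, 4, 1, 1]
r1 m[φ2→fog] = [2, 0, 0, 0]
r1 m[φ2→wet] = [0, 0, 0, 1]
r1 m[φ3→fog] = [1, 0, 0, 0]
r1 m[φ3→cld] = [1, 0, 0, 0]
r1 m[φ4→wet] = [2, 0, 1, 3]
r1 m[φ4→sprk] = [1, 0, 1, 2]
r1 m[φ5→slip] = [4, 8, 5, 2]
r1 m[fog→φ0] = [0, 0, 0, 0]
r1 m[fog→φ2] = [0, 0, 0, 0]
r1 m[fog→φ3] = [0, 0, 0, 0]
r1 m[wet→φ2] = [0, 0, 0, 0]
r1 m[wet→φ4] = [0, 0, 0, 0]
r1 m[cld→φ3] = [0, 0, 0, 0]
r1 m[sprk→φ4] = [0, 0, 0, 0]
r1 m[slip→φ0] = [0, 0, 0, 0]
r1 m[slip→φ1] = [0, 0, 0, 0]
r1 m[slip→φ5] = [0, 0, 0, 0]
r1 m[ice→φ1] = [0, 0, 0, 0]
r2 m[φ0→fog] = [0, 1, 0, 2]
r2 m[φ0→slip] = [0, 1, 2, 0]
r2 m[φ1→slip] = [1, 0, 1, 4]
r2 m[φ1→ice] = [0, 4, 1, 1]
r2 m[φ2→fog] = [2, 0, 0, 0]
r2 m[φ2→wet] = [0, 0, 0, 1]
r2 m[φ3→fog] = [1, 0, 0, 0]
r2 m[φ3→cld] = [1, 0, 0, 0]
r2 m[φ4→wet] = [2, 0, 1, 3]
r2 m[φ4→sprk] = [1, 0, 1, 2]
r2 m[φ5→slip] = [4, 8, 5, 2]
r2 m[fog→φ0] = [3, 0, 0, 0]
r2 m[fog→φ2] = [1, 1, 0, 2]
r2 m[fog→φ3] = [2, 1, 0, 2]
r2 m[wet→φ2] = [2, 0, 1, 3]
r2 m[wet→φ4] = [0, 0, 0, 1]
r2 m[cld→φ3] = [0, 0, 0, 0]
r2 m[sprk→φ4] = [0, 0, 0, 0]
r2 m[slip→φ0] = [5, 8, 6, 6]
r2 m[slip→φ1] = [4, 9, 7, 2]
r2 m[slip→φ5] = [1, 1, 3, 4]
r2 m[ice→φ1] = [0, 0, 0, 0]
r3 m[φ0→fog] = [6, 8, 5, 8]
r3 m[φ0→slip] = [0, 1, 5, 2]
r3 m[φ1→slip] = [1, 0, 1, 4]
r3 m[φ1→ice] = [8, 6, 5, 7]
r3 m[φ2→fog] = [4, 2, 0, 1]
r3 m[φ2→wet] = [1, 0, 2, 1]
r3 m[φ3→fog] = [1, 0, 0, 0]
r3 m[φ3→cld] = [3, 2, 1, 0]
r3 m[φ4→wet] = [2, 0, 1, 3]
r3 m[φ4→sprk] = [1, 0, 1, 2]
r3 m[φ5→slip] = [4, 8, 5, 2]
r3 m[fog→φ0] = [3, 0, 0, 0]
r3 m[fog→φ2] = [1, 1, 0, 2]
r3 m[fog→φ3] = [2, 1, 0, 2]
r3 m[wet→φ2] = [2, 0, 1, 3]
r3 m[wet→φ4] = [0, 0, 0, 1]
r3 m[cld→φ3] = [0, 0, 0, 0]
r3 m[sprk→φ4] = [0, 0, 0, 0]
r3 m[slip→φ0] = [5, 8, 6, 6]
r3 m[slip→φ1] = [4, 9, 7, 2]
r3 m[slip→φ5] = [1, 1, 3, 4]
r3 m[ice→φ1] = [0, 0, 0, 0]
r4 m[φ0→fog] = [6, 8, 5, 8]
r4 m[φ0→slip] = [0, 1, 5, 2]
r4 m[φ1→slip] = [1, 0, 1, 4]
r4 m[φ1→ice] = [8, 6, 5, 7]
r4 m[φ2→fog] = [4, 2, 0, 1]
r4 m[φ2→wet] = [1, 0, 2, 1]
r4 m[φ3→fog] = [1, 0, 0, 0]
r4 m[φ3→cld] = [3, 2, 1, 0]
r4 m[φ4→wet] = [2, 0, 1, 3]
r4 m[φ4→sprk] = [1, 0, 1, 2]
r4 m[φ5→slip] = [4, 8, 5, 2]
r4 m[fog→φ0] = [5, 2, 0, 1]
r4 m[fog→φ2] = [7, 8, 5, 8]
r4 m[fog→φ3] = [10, 10, 5, 9]
r4 m[wet→φ2] = [2, 0, 1, 3]
r4 m[wet→φ4] = [1, 0, 2, 1]
r4 m[cld→φ3] = [0, 0, 0, 0]
r4 m[sprk→φ4] = [0, 0, 0, 0]
r4 m[slip→φ0] = [5, 8, 6, 6]
r4 m[slip→φ1] = [4, 9, 10, 4]
r4 m[slip→φ5] = [1, 1, 6, 6]
r4 m[ice→φ1] = [0, 0, 0, 0]
r5 m[φ0→fog] = [6, 8, 5, 8]
r5 m[φ0→slip] = [0, 3, 6, 3]
r5 m[φ1→slip] = [1, 0, 1, 4]
r5 m[φ1→ice] = [8, 8, 5, 9]
r5 m[φ2→fog] = [4, 2, 0, 1]
r5 m[φ2→wet] = [8, 5, 8, 6]
r5 m[φ3→fog] = [1, 0, 0, 0]
r5 m[φ3→cld] = [10, 9, 8, 5]
r5 m[φ4→wet] = [2, 0, 1, 3]
r5 m[φ4→sprk] = [3, 0, 3, 3]
r5 m[φ5→slip] = [4, 8, 5, 2]
r5 m[fog→φ0] = [5, 2, 0, 1]
r5 m[fog→φ2] = [7, 8, 5, 8]
r5 m[fog→φ3] = [10, 10, 5, 9]
r5 m[wet→φ2] = [2, 0, 1, 3]
r5 m[wet→φ4] = [1, 0, 2, 1]
r5 m[cld→φ3] = [0, 0, 0, 0]
r5 m[sprk→φ4] = [0, 0, 0, 0]
r5 m[slip→φ0] = [5, 8, 6, 6]
r5 m[slip→φ1] = [4, 9, 10, 4]
r5 m[slip→φ5] = [1, 1, 6, 6]
r5 m[ice→φ1] = [0, 0, 0, 0]
r6 m[φ0→fog] = [6, 8, 5, 8]
r6 m[φ0→slip] = [0, 3, 6, 3]
r6 m[φ1→slip] = [1, 0, 1, 4]
r6 m[φ1→ice] = [8, 8, 5, 9]
r6 m[φ2→fog] = [4, 2, 0, 1]
r6 m[φ2→wet] = [8, 5, 8, 6]
r6 m[φ3→fog] = [1, 0, 0, 0]
r6 m[φ3→cld] = [10, 9, 8, 5]
r6 m[φ4→wet] = [2, 0, 1, 3]
r6 m[φ4→sprk] = [3, 0, 3, 3]
r6 m[φ5→slip] = [4, 8, 5, 2]
r6 m[fog→φ0] = [5, 2, 0, 1]
r6 m[fog→φ2] = [7, 8, 5, 8]
r6 m[fog→φ3] = [10, 10, 5, 9]
r6 m[wet→φ2] = [2, 0, 1, 3]
r6 m[wet→φ4] = [8, 5, 8, 6]
r6 m[cld→φ3] = [0, 0, 0, 0]
r6 m[sprk→φ4] = [0, 0, 0, 0]
r6 m[slip→φ0] = [5, 8, 6, 6]
r6 m[slip→φ1] = [4, 11, 11, 5]
r6 m[slip→φ5] = [1, 3, 7, 7]
r6 m[ice→φ1] = [0, 0, 0, 0]
r7 m[φ0→fog] = [6, 8, 5, 8]
r7 m[φ0→slip] = [0, 3, 6, 3]
r7 m[φ1→slip] = [1, 0, 1, 4]
r7 m[φ1→ice] = [8, 8, 5, 9]
r7 m[φ2→fog] = [4, 2, 0, 1]
r7 m[φ2→wet] = [8, 5, 8, 6]
r7 m[φ3→fog] = [1, 0, 0, 0]
r7 m[φ3→cld] = [10, 9, 8, 5]
r7 m[φ4→wet] = [2, 0, 1, 3]
r7 m[φ4→sprk] = [9, 5, 9, 8]
r7 m[φ5→slip] = [4, 8, 5, 2]
r7 m[fog→φ0] = [5, 2, 0, 1]
r7 m[fog→φ2] = [7, 8, 5, 8]
r7 m[fog→φ3] = [10, 10, 5, 9]
r7 m[wet→φ2] = [2, 0, 1, 3]
r7 m[wet→φ4] = [8, 5, 8, 6]
r7 m[cld→φ3] = [0, 0, 0, 0]
r7 m[sprk→φ4] = [0, 0, 0, 0]
r7 m[slip→φ0] = [5, 8, 6, 6]
r7 m[slip→φ1] = [4, 11, 11, 5]
r7 m[slip→φ5] = [1, 3, 7, 7]
r7 m[ice→φ1] = [0, 0, 0, 0]
r8 m[φ0→fog] = [6, 8, 5, 8]
r8 m[φ0→slip] = [0, 3, 6, 3]
r8 m[φ1→slip] = [1, 0, 1, 4]
r8 m[φ1→ice] = [8, 8, 5, 9]
r8 m[φ2→fog] = [4, 2, 0, 1]
r8 m[φ2→wet] = [8, 5, 8, 6]
r8 m[φ3→fog] = [1, 0, 0, 0]
r8 m[φ3→cld] = [10, 9, 8, 5]
r8 m[φ4→wet] = [2, 0, 1, 3]
r8 m[φ4→sprk] = [9, 5, 9, 8]
r8 m[φ5→slip] = [4, 8, 5, 2]
r8 m[fog→φ0] = [5, 2, 0, 1]
r8 m[fog→φ2] = [7, 8, 5, 8]
r8 m[fog→φ3] = [10, 10, 5, 9]
r8 m[wet→φ2] = [2, 0, 1, 3]
r8 m[wet→φ4] = [8, 5, 8, 6]
r8 m[cld→φ3] = [0, 0, 0, 0]
r8 m[sprk→φ4] = [0, 0, 0, 0]
r8 m[slip→φ0] = [5, 8, 6, 6]
r8 m[slip→φ1] = [4, 11, 11, 5]
r8 m[slip→φ5] = [1, 3, 7, 7]
r8 m[ice→φ1] = [0, 0, 0, 0]
fixed point reached at round 8
b[wet] = ⊗ incoming = [10, 5, 9, 9]

b[wet] = [10, 5, 9, 9]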